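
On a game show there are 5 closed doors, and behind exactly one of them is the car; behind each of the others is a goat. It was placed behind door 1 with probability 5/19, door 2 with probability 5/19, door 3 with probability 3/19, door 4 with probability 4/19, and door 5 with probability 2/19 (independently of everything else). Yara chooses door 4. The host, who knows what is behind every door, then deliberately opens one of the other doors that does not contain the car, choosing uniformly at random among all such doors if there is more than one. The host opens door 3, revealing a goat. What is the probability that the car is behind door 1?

Consider each possible location of the car in turn.
If it is behind either of doors 1 and 2 (prior 5/19 each): the host has 3 equally likely choices, so probability 1/3; weight (5/19)·(1/3) = 5/57 each.
If it is behind door 3 (prior 3/19): the host opened door 3, so this case is ruled out; weight (3/19)·0 = 0.
If it is behind door 4 (prior 4/19): the host has 4 equally likely choices, so probability 1/4; weight (4/19)·(1/4) = 1/19.
If it is behind door 5 (prior 2/19): the host has 3 equally likely choices, so probability 1/3; weight (2/19)·(1/3) = 2/57.
The weights sum to 5/19.
So P(the car behind door 1 | the host opened door 3) = (5/57) / (5/19) = 1/3.

1/3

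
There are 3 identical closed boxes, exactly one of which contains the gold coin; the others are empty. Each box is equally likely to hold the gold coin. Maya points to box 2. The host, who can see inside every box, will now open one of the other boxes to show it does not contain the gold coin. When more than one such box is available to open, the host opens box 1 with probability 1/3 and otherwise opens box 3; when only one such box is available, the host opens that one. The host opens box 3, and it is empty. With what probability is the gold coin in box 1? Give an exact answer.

3/5

Consider each possible location of the gold coin in turn.
If it is in box 1 (prior 1/3): only box 3 is available, probability 1; weight (1/3)·1 = 1/3.
If it is in box 2 (prior 1/3): box 1 is available but not opened, probability 2/3; weight (1/3)·(2/3) = 2/9.
If it is in box 3 (prior 1/3): the host opened box 3, so this case is ruled out; weight (1/3)·0 = 0.
The weights sum to 5/9.
So P(the gold coin in box 1 | the host opened box 3) = (1/3) / (5/9) = 3/5.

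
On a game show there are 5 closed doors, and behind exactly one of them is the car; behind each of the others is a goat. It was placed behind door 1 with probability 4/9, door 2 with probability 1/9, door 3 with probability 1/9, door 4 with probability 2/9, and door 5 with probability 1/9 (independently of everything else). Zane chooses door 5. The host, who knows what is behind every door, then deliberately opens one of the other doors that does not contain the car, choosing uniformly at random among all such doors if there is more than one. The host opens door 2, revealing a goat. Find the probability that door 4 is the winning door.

8/31

Apply Bayes' rule, conditioning on where the car actually is.
If it is behind door 1 (prior 4/9): the host has 3 equally likely choices, so probability 1/3; weight (4/9)·(1/3) = 4/27.
If it is behind door 2 (prior 1/9): the host opened door 2, so this case is ruled out; weight (1/9)·0 = 0.
If it is behind door 3 (prior 1/9): the host has 3 equally likely choices, so probability 1/3; weight (1/9)·(1/3) = 1/27.
If it is behind door 4 (prior 2/9): the host has 3 equally likely choices, so probability 1/3; weight (2/9)·(1/3) = 2/27.
If it is behind door 5 (prior 1/9): the host has 4 equally likely choices, so probability 1/4; weight (1/9)·(1/4) = 1/36.
The weights sum to 31/108.
So P(the car behind door 4 | the host opened door 2) = (2/27) / (31/108) = 8/31.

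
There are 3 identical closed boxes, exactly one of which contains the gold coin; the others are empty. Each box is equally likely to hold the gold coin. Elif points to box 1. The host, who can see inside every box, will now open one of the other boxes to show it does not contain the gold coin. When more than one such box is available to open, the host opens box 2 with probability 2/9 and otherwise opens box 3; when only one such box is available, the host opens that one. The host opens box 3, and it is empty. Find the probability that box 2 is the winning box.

Apply Bayes' rule, conditioning on where the gold coin actually is.
If it is in box 1 (prior 1/3): box 2 is available but not opened, probability 7/9; weight (1/3)·(7/9) = 7/27.
If it is in box 2 (prior 1/3): only box 3 is available, probability 1; weight (1/3)·1 = 1/3.
If it is in box 3 (prior 1/3): the host opened box 3, so this case is ruled out; weight (1/3)·0 = 0.
The weights sum to 16/27.
So P(the gold coin in box 2 | the host opened box 3) = (1/3) / (16/27) = 9/16.

9/16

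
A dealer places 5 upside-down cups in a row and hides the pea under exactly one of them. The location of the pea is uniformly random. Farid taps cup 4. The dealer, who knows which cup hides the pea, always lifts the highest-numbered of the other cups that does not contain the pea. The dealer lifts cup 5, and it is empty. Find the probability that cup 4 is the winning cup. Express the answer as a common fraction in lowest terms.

Condition on the true location of the pea.
If it is under any of cups 1, 2, 3, and 4 (prior 1/5 each): cup 5 is the highest-numbered option available, probability 1; weight (1/5)·1 = 1/5 each.
If it is under cup 5 (prior 1/5): the dealer opened cup 5, so this case is ruled out; weight (1/5)·0 = 0.
The weights sum to 4/5.
So P(the pea under cup 4 | the dealer opened cup 5) = (1/5) / (4/5) = 1/4.

1/4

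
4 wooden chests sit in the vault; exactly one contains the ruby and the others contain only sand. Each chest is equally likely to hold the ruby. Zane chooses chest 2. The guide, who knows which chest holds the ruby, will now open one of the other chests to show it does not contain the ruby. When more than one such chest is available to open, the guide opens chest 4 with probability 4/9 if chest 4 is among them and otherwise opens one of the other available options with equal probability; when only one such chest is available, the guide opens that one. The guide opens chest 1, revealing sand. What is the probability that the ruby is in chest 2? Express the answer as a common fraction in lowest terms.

5/24

Condition on the true location of the ruby.
If it is in chest 1 (prior 1/4): the guide opened chest 1, so this case is ruled out; weight (1/4)·0 = 0.
If it is in chest 2 (prior 1/4): chest 4 is available but not opened; chest 1 gets probability (1 − 4/9)/2 = 5/18; weight (1/4)·(5/18) = 5/72.
If it is in chest 3 (prior 1/4): chest 4 is available but not opened, probability 5/9; weight (1/4)·(5/9) = 5/36.
If it is in chest 4 (prior 1/4): chest 4 holds the prize so is unavailable; the guide chooses uniformly among the 2 others, probability 1/2; weight (1/4)·(1/2) = 1/8.
The weights sum to 1/3.
So P(the ruby in chest 2 | the guide opened chest 1) = (5/72) / (1/3) = 5/24.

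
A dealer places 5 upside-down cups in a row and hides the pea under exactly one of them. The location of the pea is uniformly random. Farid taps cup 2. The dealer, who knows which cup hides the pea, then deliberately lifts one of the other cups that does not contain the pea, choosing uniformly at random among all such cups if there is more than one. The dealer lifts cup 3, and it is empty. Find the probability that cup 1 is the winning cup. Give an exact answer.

4/15

Apply Bayes' rule, conditioning on where the pea actually is.
If it is under any of cups 1, 4, and 5 (prior 1/5 each): the dealer has 3 equally likely choices, so probability 1/3; weight (1/5)·(1/3) = 1/15 each.
If it is under cup 2 (prior 1/5): the dealer has 4 equally likely choices, so probability 1/4; weight (1/5)·(1/4) = 1/20.
If it is under cup 3 (prior 1/5): the dealer opened cup 3, so this case is ruled out; weight (1/5)·0 = 0.
The weights sum to 1/4.
So P(the pea under cup 1 | the dealer opened cup 3) = (1/15) / (1/4) = 4/15.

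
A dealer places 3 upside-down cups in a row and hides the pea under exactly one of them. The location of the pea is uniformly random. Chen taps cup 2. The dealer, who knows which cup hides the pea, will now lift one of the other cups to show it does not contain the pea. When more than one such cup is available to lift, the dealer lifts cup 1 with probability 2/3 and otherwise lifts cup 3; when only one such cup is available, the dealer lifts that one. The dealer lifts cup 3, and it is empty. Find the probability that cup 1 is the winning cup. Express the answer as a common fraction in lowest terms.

3/4

Consider each possible location of the pea in turn.
If it is under cup 1 (prior 1/3): only cup 3 is available, probability 1; weight (1/3)·1 = 1/3.
If it is under cup 2 (prior 1/3): cup 1 is available but not opened, probability 1/3; weight (1/3)·(1/3) = 1/9.
If it is under cup 3 (prior 1/3): the dealer opened cup 3, so this case is ruled out; weight (1/3)·0 = 0.
The weights sum to 4/9.
So P(the pea under cup 1 | the dealer opened cup 3) = (1/3) / (4/9) = 3/4.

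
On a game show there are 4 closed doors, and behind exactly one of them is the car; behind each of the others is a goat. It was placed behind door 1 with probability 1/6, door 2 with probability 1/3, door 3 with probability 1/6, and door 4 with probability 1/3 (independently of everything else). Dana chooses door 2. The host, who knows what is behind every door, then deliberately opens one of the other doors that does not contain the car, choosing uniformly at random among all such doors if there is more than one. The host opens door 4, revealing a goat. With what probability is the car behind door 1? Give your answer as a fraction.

Consider each possible location of the car in turn.
If it is behind either of doors 1 and 3 (prior 1/6 each): the host has 2 equally likely choices, so probability 1/2; weight (1/6)·(1/2) = 1/12 each.
If it is behind door 2 (prior 1/3): the host has 3 equally likely choices, so probability 1/3; weight (1/3)·(1/3) = 1/9.
If it is behind door 4 (prior 1/3): the host opened door 4, so this case is ruled out; weight (1/3)·0 = 0.
The weights sum to 5/18.
So P(the car behind door 1 | the host opened door 4) = (1/12) / (5/18) = 3/10.

3/10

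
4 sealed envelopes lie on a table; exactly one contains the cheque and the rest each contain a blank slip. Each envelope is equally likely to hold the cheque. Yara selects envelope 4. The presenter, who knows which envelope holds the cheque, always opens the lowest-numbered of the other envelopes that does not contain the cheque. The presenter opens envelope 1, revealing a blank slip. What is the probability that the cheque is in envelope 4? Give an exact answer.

1/3

Apply Bayes' rule, conditioning on where the cheque actually is.
If it is in envelope 1 (prior 1/4): the presenter opened envelope 1, so this case is ruled out; weight (1/4)·0 = 0.
If it is in any of envelopes 2, 3, and 4 (prior 1/4 each): envelope 1 is the lowest-numbered option available, probability 1; weight (1/4)·1 = 1/4 each.
The weights sum to 3/4.
So P(the cheque in envelope 4 | the presenter opened envelope 1) = (1/4) / (3/4) = 1/3.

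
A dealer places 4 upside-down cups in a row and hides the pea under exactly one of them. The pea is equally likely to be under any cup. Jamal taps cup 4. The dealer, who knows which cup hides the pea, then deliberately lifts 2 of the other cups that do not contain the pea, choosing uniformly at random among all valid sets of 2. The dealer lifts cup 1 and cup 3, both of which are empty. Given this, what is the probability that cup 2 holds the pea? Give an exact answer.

Apply Bayes' rule, conditioning on where the pea actually is.
If it is under either of cups 1 and 3 (prior 1/4 each): that cup was opened and seen not to hold the prize — ruled out; weight (1/4)·0 = 0 each.
If it is under cup 2 (prior 1/4): the dealer has no choice, probability 1; weight (1/4)·1 = 1/4.
If it is under cup 4 (prior 1/4): the dealer has 3 equally likely choices, so probability 1/3; weight (1/4)·(1/3) = 1/12.
The weights sum to 1/3.
So P(the pea under cup 2 | the dealer opened cup 1 and cup 3) = (1/4) / (1/3) = 3/4.

3/4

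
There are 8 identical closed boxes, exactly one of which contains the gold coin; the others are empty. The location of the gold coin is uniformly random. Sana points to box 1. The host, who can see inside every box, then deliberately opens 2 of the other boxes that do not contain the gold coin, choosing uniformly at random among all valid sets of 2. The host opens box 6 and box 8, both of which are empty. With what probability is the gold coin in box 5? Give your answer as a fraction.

7/40

Consider each possible location of the gold coin in turn.
If it is in box 1 (prior 1/8): the host has 21 equally likely choices, so probability 1/21; weight (1/8)·(1/21) = 1/168.
If it is in any of boxes 2, 3, 4, 5, and 7 (prior 1/8 each): the host has 15 equally likely choices, so probability 1/15; weight (1/8)·(1/15) = 1/120 each.
If it is in either of boxes 6 and 8 (prior 1/8 each): that box was opened and seen not to hold the prize — ruled out; weight (1/8)·0 = 0 each.
The weights sum to 1/21.
So P(the gold coin in box 5 | the host opened box 6 and box 8) = (1/120) / (1/21) = 7/40.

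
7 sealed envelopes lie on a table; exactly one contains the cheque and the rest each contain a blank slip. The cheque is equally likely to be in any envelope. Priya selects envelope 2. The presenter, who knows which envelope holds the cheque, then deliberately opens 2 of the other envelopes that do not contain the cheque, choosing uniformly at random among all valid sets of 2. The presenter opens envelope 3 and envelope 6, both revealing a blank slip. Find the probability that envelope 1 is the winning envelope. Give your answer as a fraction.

Consider each possible location of the cheque in turn.
If it is in any of envelopes 1, 4, 5, and 7 (prior 1/7 each): the presenter has 10 equally likely choices, so probability 1/10; weight (1/7)·(1/10) = 1/70 each.
If it is in envelope 2 (prior 1/7): the presenter has 15 equally likely choices, so probability 1/15; weight (1/7)·(1/15) = 1/105.
If it is in either of envelopes 3 and 6 (prior 1/7 each): that envelope was opened and seen not to hold the prize — ruled out; weight (1/7)·0 = 0 each.
The weights sum to 1/15.
So P(the cheque in envelope 1 | the presenter opened envelope 3 and envelope 6) = (1/70) / (1/15) = 3/14.

3/14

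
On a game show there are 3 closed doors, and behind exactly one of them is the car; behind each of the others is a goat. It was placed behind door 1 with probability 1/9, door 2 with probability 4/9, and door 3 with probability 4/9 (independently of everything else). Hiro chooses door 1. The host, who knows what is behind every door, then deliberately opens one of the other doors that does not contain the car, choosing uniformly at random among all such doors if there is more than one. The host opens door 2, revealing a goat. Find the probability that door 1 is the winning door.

Apply Bayes' rule, conditioning on where the car actually is.
If it is behind door 1 (prior 1/9): the host has 2 equally likely choices, so probability 1/2; weight (1/9)·(1/2) = 1/18.
If it is behind door 2 (prior 4/9): the host opened door 2, so this case is ruled out; weight (4/9)·0 = 0.
If it is behind door 3 (prior 4/9): the host has no choice, probability 1; weight (4/9)·1 = 4/9.
The weights sum to 1/2.
So P(the car behind door 1 | the host opened door 2) = (1/18) / (1/2) = 1/9.

1/9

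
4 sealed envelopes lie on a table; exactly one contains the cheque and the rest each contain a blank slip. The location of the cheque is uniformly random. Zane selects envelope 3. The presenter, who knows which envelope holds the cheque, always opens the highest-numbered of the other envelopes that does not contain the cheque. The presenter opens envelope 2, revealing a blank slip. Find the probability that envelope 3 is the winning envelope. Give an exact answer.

0

Consider each possible location of the cheque in turn.
If it is in either of envelopes 1 and 3 (prior 1/4 each): the presenter would have opened envelope 4 instead, probability 0; weight (1/4)·0 = 0 each.
If it is in envelope 2 (prior 1/4): the presenter opened envelope 2, so this case is ruled out; weight (1/4)·0 = 0.
If it is in envelope 4 (prior 1/4): envelope 2 is the highest-numbered option available, probability 1; weight (1/4)·1 = 1/4.
The weights sum to 1/4.
So P(the cheque in envelope 3 | the presenter opened envelope 2) = 0 / (1/4) = 0.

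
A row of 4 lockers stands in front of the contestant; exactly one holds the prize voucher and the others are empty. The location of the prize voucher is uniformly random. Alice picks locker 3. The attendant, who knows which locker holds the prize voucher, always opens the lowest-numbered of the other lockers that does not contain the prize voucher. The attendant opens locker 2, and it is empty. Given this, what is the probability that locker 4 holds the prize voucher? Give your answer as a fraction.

Condition on the true location of the prize voucher.
If it is in locker 1 (prior 1/4): locker 2 is the lowest-numbered option available, probability 1; weight (1/4)·1 = 1/4.
If it is in locker 2 (prior 1/4): the attendant opened locker 2, so this case is ruled out; weight (1/4)·0 = 0.
If it is in either of lockers 3 and 4 (prior 1/4 each): the attendant would have opened locker 1 instead, probability 0; weight (1/4)·0 = 0 each.
The weights sum to 1/4.
So P(the prize voucher in locker 4 | the attendant opened locker 2) = 0 / (1/4) = 0.

0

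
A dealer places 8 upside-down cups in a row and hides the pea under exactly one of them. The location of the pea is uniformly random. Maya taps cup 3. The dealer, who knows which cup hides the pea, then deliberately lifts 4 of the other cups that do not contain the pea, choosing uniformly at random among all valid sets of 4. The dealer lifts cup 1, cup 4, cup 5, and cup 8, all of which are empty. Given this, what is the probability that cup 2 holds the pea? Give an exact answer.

7/24

Consider each possible location of the pea in turn.
If it is under any of cups 1, 4, 5, and 8 (prior 1/8 each): that cup was opened and seen not to hold the prize — ruled out; weight (1/8)·0 = 0 each.
If it is under any of cups 2, 6, and 7 (prior 1/8 each): the dealer has 15 equally likely choices, so probability 1/15; weight (1/8)·(1/15) = 1/120 each.
If it is under cup 3 (prior 1/8): the dealer has 35 equally likely choices, so probability 1/35; weight (1/8)·(1/35) = 1/280.
The weights sum to 1/35.
So P(the pea under cup 2 | the dealer opened cup 1, cup 4, cup 5, and cup 8) = (1/120) / (1/35) = 7/24.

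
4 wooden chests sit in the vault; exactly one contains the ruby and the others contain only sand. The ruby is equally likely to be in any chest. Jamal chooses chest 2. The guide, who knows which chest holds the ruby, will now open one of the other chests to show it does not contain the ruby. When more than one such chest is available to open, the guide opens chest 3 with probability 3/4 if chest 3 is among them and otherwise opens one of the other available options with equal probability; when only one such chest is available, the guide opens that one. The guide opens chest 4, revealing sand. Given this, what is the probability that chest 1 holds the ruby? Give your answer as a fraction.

Apply Bayes' rule, conditioning on where the ruby actually is.
If it is in chest 1 (prior 1/4): chest 3 is available but not opened, probability 1/4; weight (1/4)·(1/4) = 1/16.
If it is in chest 2 (prior 1/4): chest 3 is available but not opened; chest 4 gets probability (1 − 3/4)/2 = 1/8; weight (1/4)·(1/8) = 1/32.
If it is in chest 3 (prior 1/4): chest 3 holds the prize so is unavailable; the guide chooses uniformly among the 2 others, probability 1/2; weight (1/4)·(1/2) = 1/8.
If it is in chest 4 (prior 1/4): the guide opened chest 4, so this case is ruled out; weight (1/4)·0 = 0.
The weights sum to 7/32.
So P(the ruby in chest 1 | the guide opened chest 4) = (1/16) / (7/32) = 2/7.

2/7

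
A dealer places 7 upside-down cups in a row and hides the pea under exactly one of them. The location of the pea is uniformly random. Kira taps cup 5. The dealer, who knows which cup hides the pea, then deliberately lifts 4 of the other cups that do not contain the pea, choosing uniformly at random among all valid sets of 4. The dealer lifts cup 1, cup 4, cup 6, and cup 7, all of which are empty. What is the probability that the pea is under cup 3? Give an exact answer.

3/7

Condition on the true location of the pea.
If it is under any of cups 1, 4, 6, and 7 (prior 1/7 each): that cup was opened and seen not to hold the prize — ruled out; weight (1/7)·0 = 0 each.
If it is under either of cups 2 and 3 (prior 1/7 each): the dealer has 5 equally likely choices, so probability 1/5; weight (1/7)·(1/5) = 1/35 each.
If it is under cup 5 (prior 1/7): the dealer has 15 equally likely choices, so probability 1/15; weight (1/7)·(1/15) = 1/105.
The weights sum to 1/15.
So P(the pea under cup 3 | the dealer opened cup 1, cup 4, cup 6, and cup 7) = (1/35) / (1/15) = 3/7.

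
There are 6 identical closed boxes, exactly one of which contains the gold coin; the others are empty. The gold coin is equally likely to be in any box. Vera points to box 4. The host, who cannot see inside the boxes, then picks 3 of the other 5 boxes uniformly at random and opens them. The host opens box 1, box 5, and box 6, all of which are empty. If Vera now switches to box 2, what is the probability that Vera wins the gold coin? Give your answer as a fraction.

Consider each possible location of the gold coin in turn.
If it is in any of boxes 1, 5, and 6 (prior 1/6 each): that box was opened and seen not to hold the prize — ruled out; weight (1/6)·0 = 0 each.
If it is in any of boxes 2, 3, and 4 (prior 1/6 each): the host picks exactly this set with probability 1/10 regardless, and none is the prize; weight (1/6)·(1/10) = 1/60 each.
The weights sum to 1/20.
So P(the gold coin in box 2 | the host opened box 1, box 5, and box 6) = (1/60) / (1/20) = 1/3.

1/3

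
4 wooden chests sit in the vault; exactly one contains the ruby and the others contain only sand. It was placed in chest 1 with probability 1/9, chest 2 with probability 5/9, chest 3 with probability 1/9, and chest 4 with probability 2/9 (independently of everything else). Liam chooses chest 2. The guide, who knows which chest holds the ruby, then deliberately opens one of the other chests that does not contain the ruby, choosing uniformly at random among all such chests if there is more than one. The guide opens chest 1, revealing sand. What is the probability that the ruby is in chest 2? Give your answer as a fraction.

Consider each possible location of the ruby in turn.
If it is in chest 1 (prior 1/9): the guide opened chest 1, so this case is ruled out; weight (1/9)·0 = 0.
If it is in chest 2 (prior 5/9): the guide has 3 equally likely choices, so probability 1/3; weight (5/9)·(1/3) = 5/27.
If it is in chest 3 (prior 1/9): the guide has 2 equally likely choices, so probability 1/2; weight (1/9)·(1/2) = 1/18.
If it is in chest 4 (prior 2/9): the guide has 2 equally likely choices, so probability 1/2; weight (2/9)·(1/2) = 1/9.
The weights sum to 19/54.
So P(the ruby in chest 2 | the guide opened chest 1) = (5/27) / (19/54) = 10/19.

10/19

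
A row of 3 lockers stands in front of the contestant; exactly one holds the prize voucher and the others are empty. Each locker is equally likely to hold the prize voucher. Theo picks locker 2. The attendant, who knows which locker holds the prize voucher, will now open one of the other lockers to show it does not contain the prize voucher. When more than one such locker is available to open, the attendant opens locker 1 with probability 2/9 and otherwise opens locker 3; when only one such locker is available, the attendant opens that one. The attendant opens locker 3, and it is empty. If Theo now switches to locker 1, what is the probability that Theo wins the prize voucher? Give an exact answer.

9/16

Condition on the true location of the prize voucher.
If it is in locker 1 (prior 1/3): only locker 3 is available, probability 1; weight (1/3)·1 = 1/3.
If it is in locker 2 (prior 1/3): locker 1 is available but not opened, probability 7/9; weight (1/3)·(7/9) = 7/27.
If it is in locker 3 (prior 1/3): the attendant opened locker 3, so this case is ruled out; weight (1/3)·0 = 0.
The weights sum to 16/27.
So P(the prize voucher in locker 1 | the attendant opened locker 3) = (1/3) / (16/27) = 9/16.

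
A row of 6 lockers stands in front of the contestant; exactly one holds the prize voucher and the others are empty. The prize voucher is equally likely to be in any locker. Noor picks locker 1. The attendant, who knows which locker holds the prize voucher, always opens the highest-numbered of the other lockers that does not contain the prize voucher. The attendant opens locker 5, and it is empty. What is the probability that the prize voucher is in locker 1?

Consider each possible location of the prize voucher in turn.
If it is in any of lockers 1, 2, 3, and 4 (prior 1/6 each): the attendant would have opened locker 6 instead, probability 0; weight (1/6)·0 = 0 each.
If it is in locker 5 (prior 1/6): the attendant opened locker 5, so this case is ruled out; weight (1/6)·0 = 0.
If it is in locker 6 (prior 1/6): locker 5 is the highest-numbered option available, probability 1; weight (1/6)·1 = 1/6.
The weights sum to 1/6.
So P(the prize voucher in locker 1 | the attendant opened locker 5) = 0 / (1/6) = 0.

0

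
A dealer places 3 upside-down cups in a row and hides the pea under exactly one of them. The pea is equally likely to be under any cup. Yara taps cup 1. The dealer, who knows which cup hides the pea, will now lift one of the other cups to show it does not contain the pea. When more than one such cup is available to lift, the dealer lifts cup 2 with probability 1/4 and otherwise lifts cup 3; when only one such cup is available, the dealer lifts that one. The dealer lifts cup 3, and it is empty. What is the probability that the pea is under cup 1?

Consider each possible location of the pea in turn.
If it is under cup 1 (prior 1/3): cup 2 is available but not opened, probability 3/4; weight (1/3)·(3/4) = 1/4.
If it is under cup 2 (prior 1/3): only cup 3 is available, probability 1; weight (1/3)·1 = 1/3.
If it is under cup 3 (prior 1/3): the dealer opened cup 3, so this case is ruled out; weight (1/3)·0 = 0.
The weights sum to 7/12.
So P(the pea under cup 1 | the dealer opened cup 3) = (1/4) / (7/12) = 3/7.

3/7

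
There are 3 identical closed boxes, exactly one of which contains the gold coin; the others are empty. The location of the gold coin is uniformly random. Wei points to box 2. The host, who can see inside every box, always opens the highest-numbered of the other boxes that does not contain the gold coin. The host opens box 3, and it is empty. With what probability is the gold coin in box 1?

1/2

Condition on the true location of the gold coin.
If it is in either of boxes 1 and 2 (prior 1/3 each): box 3 is the highest-numbered option available, probability 1; weight (1/3)·1 = 1/3 each.
If it is in box 3 (prior 1/3): the host opened box 3, so this case is ruled out; weight (1/3)·0 = 0.
The weights sum to 2/3.
So P(the gold coin in box 1 | the host opened box 3) = (1/3) / (2/3) = 1/2.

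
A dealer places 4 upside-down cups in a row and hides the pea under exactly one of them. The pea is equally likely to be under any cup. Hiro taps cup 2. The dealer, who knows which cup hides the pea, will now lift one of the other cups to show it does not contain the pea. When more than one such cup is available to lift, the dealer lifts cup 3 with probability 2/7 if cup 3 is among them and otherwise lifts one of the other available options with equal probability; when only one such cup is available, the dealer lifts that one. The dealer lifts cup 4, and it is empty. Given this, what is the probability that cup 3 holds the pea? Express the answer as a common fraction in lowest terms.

7/22

Apply Bayes' rule, conditioning on where the pea actually is.
If it is under cup 1 (prior 1/4): cup 3 is available but not opened, probability 5/7; weight (1/4)·(5/7) = 5/28.
If it is under cup 2 (prior 1/4): cup 3 is available but not opened; cup 4 gets probability (1 − 2/7)/2 = 5/14; weight (1/4)·(5/14) = 5/56.
If it is under cup 3 (prior 1/4): cup 3 holds the prize so is unavailable; the dealer chooses uniformly among the 2 others, probability 1/2; weight (1/4)·(1/2) = 1/8.
If it is under cup 4 (prior 1/4): the dealer opened cup 4, so this case is ruled out; weight (1/4)·0 = 0.
The weights sum to 11/28.
So P(the pea under cup 3 | the dealer opened cup 4) = (1/8) / (11/28) = 7/22.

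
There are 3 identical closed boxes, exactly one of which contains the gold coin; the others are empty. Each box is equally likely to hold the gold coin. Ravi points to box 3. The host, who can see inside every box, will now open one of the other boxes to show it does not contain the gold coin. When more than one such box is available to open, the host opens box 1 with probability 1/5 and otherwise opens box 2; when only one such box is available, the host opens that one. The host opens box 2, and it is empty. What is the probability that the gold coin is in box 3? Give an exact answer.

4/9

Apply Bayes' rule, conditioning on where the gold coin actually is.
If it is in box 1 (prior 1/3): only box 2 is available, probability 1; weight (1/3)·1 = 1/3.
If it is in box 2 (prior 1/3): the host opened box 2, so this case is ruled out; weight (1/3)·0 = 0.
If it is in box 3 (prior 1/3): box 1 is available but not opened, probability 4/5; weight (1/3)·(4/5) = 4/15.
The weights sum to 3/5.
So P(the gold coin in box 3 | the host opened box 2) = (4/15) / (3/5) = 4/9.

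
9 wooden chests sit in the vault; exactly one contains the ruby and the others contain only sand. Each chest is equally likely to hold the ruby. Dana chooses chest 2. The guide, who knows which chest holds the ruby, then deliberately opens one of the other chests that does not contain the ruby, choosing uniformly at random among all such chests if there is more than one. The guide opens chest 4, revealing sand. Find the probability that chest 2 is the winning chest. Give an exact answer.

1/9

Apply Bayes' rule, conditioning on where the ruby actually is.
If it is in any of chests 1, 3, 5, 6, 7, 8, and 9 (prior 1/9 each): the guide has 7 equally likely choices, so probability 1/7; weight (1/9)·(1/7) = 1/63 each.
If it is in chest 2 (prior 1/9): the guide has 8 equally likely choices, so probability 1/8; weight (1/9)·(1/8) = 1/72.
If it is in chest 4 (prior 1/9): the guide opened chest 4, so this case is ruled out; weight (1/9)·0 = 0.
The weights sum to 1/8.
So P(the ruby in chest 2 | the guide opened chest 4) = (1/72) / (1/8) = 1/9.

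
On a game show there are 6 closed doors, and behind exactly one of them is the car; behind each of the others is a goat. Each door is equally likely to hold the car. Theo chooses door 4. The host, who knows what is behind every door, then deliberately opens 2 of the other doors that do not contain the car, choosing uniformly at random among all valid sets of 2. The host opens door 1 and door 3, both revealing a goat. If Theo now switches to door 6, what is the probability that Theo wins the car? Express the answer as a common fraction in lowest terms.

Condition on the true location of the car.
If it is behind either of doors 1 and 3 (prior 1/6 each): that door was opened and seen not to hold the prize — ruled out; weight (1/6)·0 = 0 each.
If it is behind any of doors 2, 5, and 6 (prior 1/6 each): the host has 6 equally likely choices, so probability 1/6; weight (1/6)·(1/6) = 1/36 each.
If it is behind door 4 (prior 1/6): the host has 10 equally likely choices, so probability 1/10; weight (1/6)·(1/10) = 1/60.
The weights sum to 1/10.
So P(the car behind door 6 | the host opened door 1 and door 3) = (1/36) / (1/10) = 5/18.

5/18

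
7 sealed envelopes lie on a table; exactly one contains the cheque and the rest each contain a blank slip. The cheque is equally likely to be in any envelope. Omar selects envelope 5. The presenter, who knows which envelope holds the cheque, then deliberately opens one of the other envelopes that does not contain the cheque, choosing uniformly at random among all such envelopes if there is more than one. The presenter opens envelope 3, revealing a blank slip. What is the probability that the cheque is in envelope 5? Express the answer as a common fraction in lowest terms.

1/7

Apply Bayes' rule, conditioning on where the cheque actually is.
If it is in any of envelopes 1, 2, 4, 6, and 7 (prior 1/7 each): the presenter has 5 equally likely choices, so probability 1/5; weight (1/7)·(1/5) = 1/35 each.
If it is in envelope 3 (prior 1/7): the presenter opened envelope 3, so this case is ruled out; weight (1/7)·0 = 0.
If it is in envelope 5 (prior 1/7): the presenter has 6 equally likely choices, so probability 1/6; weight (1/7)·(1/6) = 1/42.
The weights sum to 1/6.
So P(the cheque in envelope 5 | the presenter opened envelope 3) = (1/42) / (1/6) = 1/7.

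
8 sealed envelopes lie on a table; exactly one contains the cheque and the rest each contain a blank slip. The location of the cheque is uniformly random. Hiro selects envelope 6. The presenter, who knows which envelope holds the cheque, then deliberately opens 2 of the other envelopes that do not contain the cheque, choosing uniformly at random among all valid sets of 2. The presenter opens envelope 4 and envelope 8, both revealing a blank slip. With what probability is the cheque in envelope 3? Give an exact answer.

7/40

Consider each possible location of the cheque in turn.
If it is in any of envelopes 1, 2, 3, 5, and 7 (prior 1/8 each): the presenter has 15 equally likely choices, so probability 1/15; weight (1/8)·(1/15) = 1/120 each.
If it is in either of envelopes 4 and 8 (prior 1/8 each): that envelope was opened and seen not to hold the prize — ruled out; weight (1/8)·0 = 0 each.
If it is in envelope 6 (prior 1/8): the presenter has 21 equally likely choices, so probability 1/21; weight (1/8)·(1/21) = 1/168.
The weights sum to 1/21.
So P(the cheque in envelope 3 | the presenter opened envelope 4 and envelope 8) = (1/120) / (1/21) = 7/40.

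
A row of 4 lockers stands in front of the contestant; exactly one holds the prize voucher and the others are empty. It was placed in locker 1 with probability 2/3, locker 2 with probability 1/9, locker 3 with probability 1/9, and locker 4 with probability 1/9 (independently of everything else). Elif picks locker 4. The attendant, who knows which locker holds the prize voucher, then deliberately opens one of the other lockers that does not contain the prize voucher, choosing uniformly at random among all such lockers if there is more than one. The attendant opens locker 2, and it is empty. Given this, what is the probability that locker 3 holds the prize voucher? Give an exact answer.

Condition on the true location of the prize voucher.
If it is in locker 1 (prior 2/3): the attendant has 2 equally likely choices, so probability 1/2; weight (2/3)·(1/2) = 1/3.
If it is in locker 2 (prior 1/9): the attendant opened locker 2, so this case is ruled out; weight (1/9)·0 = 0.
If it is in locker 3 (prior 1/9): the attendant has 2 equally likely choices, so probability 1/2; weight (1/9)·(1/2) = 1/18.
If it is in locker 4 (prior 1/9): the attendant has 3 equally likely choices, so probability 1/3; weight (1/9)·(1/3) = 1/27.
The weights sum to 23/54.
So P(the prize voucher in locker 3 | the attendant opened locker 2) = (1/18) / (23/54) = 3/23.

3/23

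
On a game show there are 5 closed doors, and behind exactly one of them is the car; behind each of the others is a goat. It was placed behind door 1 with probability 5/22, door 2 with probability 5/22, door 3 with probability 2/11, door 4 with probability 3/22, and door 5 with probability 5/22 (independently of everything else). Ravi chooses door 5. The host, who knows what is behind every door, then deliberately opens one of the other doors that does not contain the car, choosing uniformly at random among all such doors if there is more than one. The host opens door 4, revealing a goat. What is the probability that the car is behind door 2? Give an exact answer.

Apply Bayes' rule, conditioning on where the car actually is.
If it is behind either of doors 1 and 2 (prior 5/22 each): the host has 3 equally likely choices, so probability 1/3; weight (5/22)·(1/3) = 5/66 each.
If it is behind door 3 (prior 2/11): the host has 3 equally likely choices, so probability 1/3; weight (2/11)·(1/3) = 2/33.
If it is behind door 4 (prior 3/22): the host opened door 4, so this case is ruled out; weight (3/22)·0 = 0.
If it is behind door 5 (prior 5/22): the host has 4 equally likely choices, so probability 1/4; weight (5/22)·(1/4) = 5/88.
The weights sum to 71/264.
So P(the car behind door 2 | the host opened door 4) = (5/66) / (71/264) = 20/71.

20/71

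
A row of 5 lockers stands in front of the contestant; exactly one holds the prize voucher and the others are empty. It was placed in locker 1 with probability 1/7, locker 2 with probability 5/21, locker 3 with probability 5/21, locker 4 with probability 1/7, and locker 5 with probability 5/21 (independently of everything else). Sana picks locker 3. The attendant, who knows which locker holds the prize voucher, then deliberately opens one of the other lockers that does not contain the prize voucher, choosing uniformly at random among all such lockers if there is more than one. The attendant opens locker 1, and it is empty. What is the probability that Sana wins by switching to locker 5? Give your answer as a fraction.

Condition on the true location of the prize voucher.
If it is in locker 1 (prior 1/7): the attendant opened locker 1, so this case is ruled out; weight (1/7)·0 = 0.
If it is in either of lockers 2 and 5 (prior 5/21 each): the attendant has 3 equally likely choices, so probability 1/3; weight (5/21)·(1/3) = 5/63 each.
If it is in locker 3 (prior 5/21): the attendant has 4 equally likely choices, so probability 1/4; weight (5/21)·(1/4) = 5/84.
If it is in locker 4 (prior 1/7): the attendant has 3 equally likely choices, so probability 1/3; weight (1/7)·(1/3) = 1/21.
The weights sum to 67/252.
So P(the prize voucher in locker 5 | the attendant opened locker 1) = (5/63) / (67/252) = 20/67.

20/67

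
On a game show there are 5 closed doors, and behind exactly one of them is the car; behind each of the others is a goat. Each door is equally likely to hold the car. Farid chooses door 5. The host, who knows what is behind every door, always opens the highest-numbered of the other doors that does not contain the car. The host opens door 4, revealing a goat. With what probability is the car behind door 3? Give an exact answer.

1/4

Consider each possible location of the car in turn.
If it is behind any of doors 1, 2, 3, and 5 (prior 1/5 each): door 4 is the highest-numbered option available, probability 1; weight (1/5)·1 = 1/5 each.
If it is behind door 4 (prior 1/5): the host opened door 4, so this case is ruled out; weight (1/5)·0 = 0.
The weights sum to 4/5.
So P(the car behind door 3 | the host opened door 4) = (1/5) / (4/5) = 1/4.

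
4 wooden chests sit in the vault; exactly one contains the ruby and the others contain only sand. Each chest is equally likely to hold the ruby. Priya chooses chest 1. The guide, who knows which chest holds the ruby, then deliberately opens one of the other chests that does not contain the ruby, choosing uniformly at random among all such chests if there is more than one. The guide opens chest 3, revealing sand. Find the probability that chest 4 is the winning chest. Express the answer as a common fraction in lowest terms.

Condition on the true location of the ruby.
If it is in chest 1 (prior 1/4): the guide has 3 equally likely choices, so probability 1/3; weight (1/4)·(1/3) = 1/12.
If it is in either of chests 2 and 4 (prior 1/4 each): the guide has 2 equally likely choices, so probability 1/2; weight (1/4)·(1/2) = 1/8 each.
If it is in chest 3 (prior 1/4): the guide opened chest 3, so this case is ruled out; weight (1/4)·0 = 0.
The weights sum to 1/3.
So P(the ruby in chest 4 | the guide opened chest 3) = (1/8) / (1/3) = 3/8.

3/8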